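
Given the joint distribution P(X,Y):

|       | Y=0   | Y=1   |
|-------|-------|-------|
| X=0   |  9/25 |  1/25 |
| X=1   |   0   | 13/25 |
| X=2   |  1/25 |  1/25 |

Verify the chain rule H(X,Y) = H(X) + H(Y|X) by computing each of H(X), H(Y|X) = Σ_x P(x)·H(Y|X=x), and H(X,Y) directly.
H(X) = 1.3109 bits, H(Y|X) = 0.2676 bits, H(X,Y) = 1.5785 bits

Marginal of X (row sums):
  P(X=0) = 9/25 + 1/25 = 2/5
  P(X=1) = 0 + 13/25 = 13/25
  P(X=2) = 1/25 + 1/25 = 2/25
H(X) = -[(2/5)·log₂(2/5) + (13/25)·log₂(13/25) + (2/25)·log₂(2/25)]
  = 0.528771 + 0.490577 + 0.291508 = 1.3109 bits

H(Y|X) = Σ_x P(x)·H(Y|X=x):
  X=0: P(X=0) = 2/5, P(Y|X=0) = (9/10, 1/10) → H(Y|X=0) = 0.468996
  X=1: P(X=1) = 13/25, P(Y|X=1) = (0, 1) → H(Y|X=1) = 0.000000
  X=2: P(X=2) = 2/25, P(Y|X=2) = (1/2, 1/2) → H(Y|X=2) = 1.000000
H(Y|X) = (2/5)·0.468996 + (13/25)·0.000000 + (2/25)·1.000000 = 0.2676 bits

H(X,Y) = -Σ_{x,y} P(x,y) log₂ P(x,y). Per-cell terms -P(x,y)·log₂P(x,y):
  X=0: 0.530615, 0.185754
  X=1: 0.000000, 0.490577
  X=2: 0.185754, 0.185754
  (cells with P = 0 contribute 0)
Sum of the 6 terms: H(X,Y) = 1.5785 bits

Chain rule check:
  H(X) + H(Y|X) = 1.3109 + 0.2676 = 1.5785 bits
  H(X,Y) = 1.5785 bits
✓ Chain rule verified.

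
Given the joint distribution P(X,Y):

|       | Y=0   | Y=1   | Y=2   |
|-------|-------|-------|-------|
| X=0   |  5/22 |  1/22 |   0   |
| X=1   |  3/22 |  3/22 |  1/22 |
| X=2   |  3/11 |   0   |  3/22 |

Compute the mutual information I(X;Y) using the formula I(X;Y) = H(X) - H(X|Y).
0.2954 bits

I(X;Y) = H(X) - H(X|Y)

Marginal of X (row sums):
  P(X=0) = 5/22 + 1/22 + 0 = 3/11
  P(X=1) = 3/22 + 3/22 + 1/22 = 7/22
  P(X=2) = 3/11 + 0 + 3/22 = 9/22
H(X) = -[(3/11)·log₂(3/11) + (7/22)·log₂(7/22) + (9/22)·log₂(9/22)]
  = 0.5112 + 0.5257 + 0.5275 = 1.5644 bits

Marginal of Y (column sums):
  P(Y=0) = 5/22 + 3/22 + 3/11 = 7/11
  P(Y=1) = 1/22 + 3/22 + 0 = 2/11
  P(Y=2) = 0 + 1/22 + 3/22 = 2/11
H(X|Y) = Σ_y P(y)·H(X|Y=y):
  Y=0: P(Y=0) = 7/11, P(X|Y=0) = (5/14, 3/14, 3/7) → H(X|Y=0) = 1.5306
  Y=1: P(Y=1) = 2/11, P(X|Y=1) = (1/4, 3/4, 0) → H(X|Y=1) = 0.8113
  Y=2: P(Y=2) = 2/11, P(X|Y=2) = (0, 1/4, 3/4) → H(X|Y=2) = 0.8113
H(X|Y) = (7/11)·1.5306 + (2/11)·0.8113 + (2/11)·0.8113 = 1.2690 bits

I(X;Y) = H(X) - H(X|Y) = 1.5644 - 1.2690 = 0.2954 bits

Cross-check via I(X;Y) = H(X) + H(Y) - H(X,Y): computing H(Y) from the column sums and H(X,Y) from the 9 cells in the same way gives H(Y) = 1.3093 bits and H(X,Y) = 2.5783 bits, so
I(X;Y) = 1.5644 + 1.3093 - 2.5783 = 0.2954 bits ✓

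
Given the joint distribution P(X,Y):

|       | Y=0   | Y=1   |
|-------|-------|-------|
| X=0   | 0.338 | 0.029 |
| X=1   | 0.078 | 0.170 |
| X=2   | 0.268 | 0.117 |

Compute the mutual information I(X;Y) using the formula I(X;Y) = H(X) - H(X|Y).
0.1898 bits

I(X;Y) = H(X) - H(X|Y)

Marginal of X (row sums):
  P(X=0) = 0.338 + 0.029 = 0.367
  P(X=1) = 0.078 + 0.170 = 0.248
  P(X=2) = 0.268 + 0.117 = 0.385
H(X) = -[0.367·log₂(0.367) + 0.248·log₂(0.248) + 0.385·log₂(0.385)]
  = 0.5307 + 0.4989 + 0.5302 = 1.5598 bits

Marginal of Y (column sums):
  P(Y=0) = 0.338 + 0.078 + 0.268 = 0.684
  P(Y=1) = 0.029 + 0.170 + 0.117 = 0.316
H(X|Y) = Σ_y P(y)·H(X|Y=y):
  Y=0: P(Y=0) = 0.684, P(X|Y=0) = (169/342, 13/114, 67/171) → H(X|Y=0) = 1.3894
  Y=1: P(Y=1) = 0.316, P(X|Y=1) = (29/316, 85/158, 117/316) → H(X|Y=1) = 1.3281
H(X|Y) = 0.684·1.3894 + 0.316·1.3281 = 1.3700 bits

I(X;Y) = H(X) - H(X|Y) = 1.5598 - 1.3700 = 0.1898 bits

Cross-check via I(X;Y) = H(X) + H(Y) - H(X,Y): computing H(Y) from the column sums and H(X,Y) from the 6 cells in the same way gives H(Y) = 0.9000 bits and H(X,Y) = 2.2700 bits, so
I(X;Y) = 1.5598 + 0.9000 - 2.2700 = 0.1898 bits ✓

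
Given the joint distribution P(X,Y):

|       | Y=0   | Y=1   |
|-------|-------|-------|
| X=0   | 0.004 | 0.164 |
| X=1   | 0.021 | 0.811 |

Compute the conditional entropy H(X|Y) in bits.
0.6531 bits

H(X|Y) = H(X,Y) - H(Y)

H(X,Y) = -Σ_{x,y} P(x,y) log₂ P(x,y). Per-cell terms -P(x,y)·log₂P(x,y):
  X=0: 0.03186, 0.42775
  X=1: 0.11704, 0.24511
Sum of the 4 terms: H(X,Y) = 0.8218 bits

Marginal of Y (column sums):
  P(Y=0) = 0.004 + 0.021 = 0.025
  P(Y=1) = 0.164 + 0.811 = 0.975
H(Y) = -[0.025·log₂(0.025) + 0.975·log₂(0.975)]
  = 0.13305 + 0.03561 = 0.1687 bits

H(X|Y) = H(X,Y) - H(Y) = 0.8218 - 0.1687 = 0.6531 bits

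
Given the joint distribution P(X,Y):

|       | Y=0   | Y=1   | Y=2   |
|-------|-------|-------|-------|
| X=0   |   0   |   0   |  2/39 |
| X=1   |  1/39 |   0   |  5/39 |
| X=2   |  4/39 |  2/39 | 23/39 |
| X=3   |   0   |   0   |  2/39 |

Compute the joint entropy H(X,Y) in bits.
1.9610 bits

H(X,Y) = -Σ_{x,y} P(x,y) log₂ P(x,y). Per-cell terms -P(x,y)·log₂P(x,y):
  X=0: 0.00000, 0.00000, 0.21976
  X=1: 0.13552, 0.00000, 0.37993
  X=2: 0.33696, 0.21976, 0.44929
  X=3: 0.00000, 0.00000, 0.21976
  (cells with P = 0 contribute 0)
Sum of the 12 terms: H(X,Y) = 1.9610 bits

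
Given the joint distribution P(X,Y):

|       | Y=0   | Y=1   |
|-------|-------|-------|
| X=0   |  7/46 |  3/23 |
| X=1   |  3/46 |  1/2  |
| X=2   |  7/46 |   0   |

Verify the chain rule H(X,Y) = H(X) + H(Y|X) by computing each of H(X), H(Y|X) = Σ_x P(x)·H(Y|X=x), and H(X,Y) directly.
H(X) = 1.3938 bits, H(Y|X) = 0.5730 bits, H(X,Y) = 1.9668 bits

Marginal of X (row sums):
  P(X=0) = 7/46 + 3/23 = 13/46
  P(X=1) = 3/46 + 1/2 = 13/23
  P(X=2) = 7/46 + 0 = 7/46
H(X) = -[(13/46)·log₂(13/46) + (13/23)·log₂(13/23) + (7/46)·log₂(7/46)]
  = 0.515230 + 0.465243 + 0.413336 = 1.3938 bits

H(Y|X) = Σ_x P(x)·H(Y|X=x):
  X=0: P(X=0) = 13/46, P(Y|X=0) = (7/13, 6/13) → H(Y|X=0) = 0.995727
  X=1: P(X=1) = 13/23, P(Y|X=1) = (3/26, 23/26) → H(Y|X=1) = 0.515947
  X=2: P(X=2) = 7/46, P(Y|X=2) = (1, 0) → H(Y|X=2) = 0.000000
H(Y|X) = (13/46)·0.995727 + (13/23)·0.515947 + (7/46)·0.000000 = 0.5730 bits

H(X,Y) = -Σ_{x,y} P(x,y) log₂ P(x,y). Per-cell terms -P(x,y)·log₂P(x,y):
  X=0: 0.413336, 0.383296
  X=1: 0.256865, 0.500000
  X=2: 0.413336, 0.000000
  (cells with P = 0 contribute 0)
Sum of the 6 terms: H(X,Y) = 1.9668 bits

Chain rule check:
  H(X) + H(Y|X) = 1.3938 + 0.5730 = 1.9668 bits
  H(X,Y) = 1.9668 bits
✓ Chain rule verified.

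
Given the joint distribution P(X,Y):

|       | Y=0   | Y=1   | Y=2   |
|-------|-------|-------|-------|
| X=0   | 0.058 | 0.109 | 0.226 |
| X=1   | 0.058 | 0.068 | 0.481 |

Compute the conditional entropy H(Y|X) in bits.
1.1149 bits

H(Y|X) = H(X,Y) - H(X)

H(X,Y) = -Σ_{x,y} P(x,y) log₂ P(x,y). Per-cell terms -P(x,y)·log₂P(x,y):
  X=0: 0.2383, 0.3485, 0.4849
  X=1: 0.2383, 0.2637, 0.5079
Sum of the 6 terms: H(X,Y) = 2.0816 bits

Marginal of X (row sums):
  P(X=0) = 0.058 + 0.109 + 0.226 = 0.393
  P(X=1) = 0.058 + 0.068 + 0.481 = 0.607
H(X) = -[0.393·log₂(0.393) + 0.607·log₂(0.607)]
  = 0.5295 + 0.4372 = 0.9667 bits

H(Y|X) = H(X,Y) - H(X) = 2.0816 - 0.9667 = 1.1149 bits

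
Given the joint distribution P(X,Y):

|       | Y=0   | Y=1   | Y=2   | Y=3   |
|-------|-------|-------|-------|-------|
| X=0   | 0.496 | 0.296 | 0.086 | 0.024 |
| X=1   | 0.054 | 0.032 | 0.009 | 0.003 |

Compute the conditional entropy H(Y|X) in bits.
1.4651 bits

H(Y|X) = H(X,Y) - H(X)

H(X,Y) = -Σ_{x,y} P(x,y) log₂ P(x,y). Per-cell terms -P(x,y)·log₂P(x,y):
  X=0: 0.501748, 0.519874, 0.304399, 0.129140
  X=1: 0.227388, 0.158905, 0.061163, 0.025142
Sum of the 8 terms: H(X,Y) = 1.92776 bits

Marginal of X (row sums):
  P(X=0) = 0.496 + 0.296 + 0.086 + 0.024 = 0.902
  P(X=1) = 0.054 + 0.032 + 0.009 + 0.003 = 0.098
H(X) = -[0.902·log₂(0.902) + 0.098·log₂(0.098)]
  = 0.134218 + 0.328405 = 0.46262 bits

H(Y|X) = H(X,Y) - H(X) = 1.92776 - 0.46262 = 1.4651 bits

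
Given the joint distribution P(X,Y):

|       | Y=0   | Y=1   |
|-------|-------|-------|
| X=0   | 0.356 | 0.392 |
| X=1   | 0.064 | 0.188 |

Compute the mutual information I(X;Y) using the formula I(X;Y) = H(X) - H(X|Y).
0.0287 bits

I(X;Y) = H(X) - H(X|Y)

Marginal of X (row sums):
  P(X=0) = 0.356 + 0.392 = 0.748
  P(X=1) = 0.064 + 0.188 = 0.252
H(X) = -[0.748·log₂(0.748) + 0.252·log₂(0.252)]
  = 0.3133 + 0.5011 = 0.8144 bits

Marginal of Y (column sums):
  P(Y=0) = 0.356 + 0.064 = 0.420
  P(Y=1) = 0.392 + 0.188 = 0.580
H(X|Y) = Σ_y P(y)·H(X|Y=y):
  Y=0: P(Y=0) = 0.420, P(X|Y=0) = (89/105, 16/105) → H(X|Y=0) = 0.6158
  Y=1: P(Y=1) = 0.580, P(X|Y=1) = (98/145, 47/145) → H(X|Y=1) = 0.9088
H(X|Y) = 0.420·0.6158 + 0.580·0.9088 = 0.7857 bits

I(X;Y) = H(X) - H(X|Y) = 0.8144 - 0.7857 = 0.0287 bits

Cross-check via I(X;Y) = H(X) + H(Y) - H(X,Y): computing H(Y) from the column sums and H(X,Y) from the 4 cells in the same way gives H(Y) = 0.9815 bits and H(X,Y) = 1.7672 bits, so
I(X;Y) = 0.8144 + 0.9815 - 1.7672 = 0.0287 bits ✓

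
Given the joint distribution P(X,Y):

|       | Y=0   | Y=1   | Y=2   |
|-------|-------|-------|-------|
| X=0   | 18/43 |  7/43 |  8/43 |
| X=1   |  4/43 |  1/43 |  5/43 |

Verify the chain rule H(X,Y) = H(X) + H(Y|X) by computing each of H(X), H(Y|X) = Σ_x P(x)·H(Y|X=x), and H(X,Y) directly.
H(X) = 0.7824 bits, H(Y|X) = 1.4271 bits, H(X,Y) = 2.2095 bits

Marginal of X (row sums):
  P(X=0) = 18/43 + 7/43 + 8/43 = 33/43
  P(X=1) = 4/43 + 1/43 + 5/43 = 10/43
H(X) = -[(33/43)·log₂(33/43) + (10/43)·log₂(10/43)]
  = 0.29306 + 0.48938 = 0.7824 bits

H(Y|X) = Σ_x P(x)·H(Y|X=x):
  X=0: P(X=0) = 33/43, P(Y|X=0) = (6/11, 7/33, 8/33) → H(Y|X=0) = 1.44712
  X=1: P(X=1) = 10/43, P(Y|X=1) = (2/5, 1/10, 1/2) → H(Y|X=1) = 1.36096
H(Y|X) = (33/43)·1.44712 + (10/43)·1.36096 = 1.4271 bits

H(X,Y) = -Σ_{x,y} P(x,y) log₂ P(x,y). Per-cell terms -P(x,y)·log₂P(x,y):
  X=0: 0.52591, 0.42633, 0.45140
  X=1: 0.31872, 0.12619, 0.36097
Sum of the 6 terms: H(X,Y) = 2.2095 bits

Chain rule check:
  H(X) + H(Y|X) = 0.7824 + 1.4271 = 2.2095 bits
  H(X,Y) = 2.2095 bits
✓ Chain rule verified.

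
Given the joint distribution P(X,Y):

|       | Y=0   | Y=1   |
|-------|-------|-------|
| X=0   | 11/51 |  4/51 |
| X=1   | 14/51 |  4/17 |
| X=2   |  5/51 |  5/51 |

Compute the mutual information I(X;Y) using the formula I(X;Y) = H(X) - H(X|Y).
0.0276 bits

I(X;Y) = H(X) - H(X|Y)

Marginal of X (row sums):
  P(X=0) = 11/51 + 4/51 = 5/17
  P(X=1) = 14/51 + 4/17 = 26/51
  P(X=2) = 5/51 + 5/51 = 10/51
H(X) = -[(5/17)·log₂(5/17) + (26/51)·log₂(26/51) + (10/51)·log₂(10/51)]
  = 0.519275 + 0.495522 + 0.460882 = 1.475679 bits

Marginal of Y (column sums):
  P(Y=0) = 11/51 + 14/51 + 5/51 = 10/17
  P(Y=1) = 4/51 + 4/17 + 5/51 = 7/17
H(X|Y) = Σ_y P(y)·H(X|Y=y):
  Y=0: P(Y=0) = 10/17, P(X|Y=0) = (11/30, 7/15, 1/6) → H(X|Y=0) = 1.474679
  Y=1: P(Y=1) = 7/17, P(X|Y=1) = (4/21, 4/7, 5/21) → H(X|Y=1) = 1.409975
H(X|Y) = (10/17)·1.474679 + (7/17)·1.409975 = 1.448036 bits

I(X;Y) = H(X) - H(X|Y) = 1.475679 - 1.448036 = 0.0276 bits

Cross-check via I(X;Y) = H(X) + H(Y) - H(X,Y): computing H(Y) from the column sums and H(X,Y) from the 6 cells in the same way gives H(Y) = 0.977418 bits and H(X,Y) = 2.425454 bits, so
I(X;Y) = 1.475679 + 0.977418 - 2.425454 = 0.0276 bits ✓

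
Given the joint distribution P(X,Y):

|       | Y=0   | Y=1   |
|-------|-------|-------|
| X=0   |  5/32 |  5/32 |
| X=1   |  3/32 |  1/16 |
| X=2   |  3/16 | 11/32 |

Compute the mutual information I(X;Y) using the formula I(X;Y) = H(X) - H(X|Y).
0.0269 bits

I(X;Y) = H(X) - H(X|Y)

Marginal of X (row sums):
  P(X=0) = 5/32 + 5/32 = 5/16
  P(X=1) = 3/32 + 1/16 = 5/32
  P(X=2) = 3/16 + 11/32 = 17/32
H(X) = -[(5/16)·log₂(5/16) + (5/32)·log₂(5/32) + (17/32)·log₂(17/32)]
  = 0.5244 + 0.4184 + 0.4848 = 1.4276 bits

Marginal of Y (column sums):
  P(Y=0) = 5/32 + 3/32 + 3/16 = 7/16
  P(Y=1) = 5/32 + 1/16 + 11/32 = 9/16
H(X|Y) = Σ_y P(y)·H(X|Y=y):
  Y=0: P(Y=0) = 7/16, P(X|Y=0) = (5/14, 3/14, 3/7) → H(X|Y=0) = 1.5306
  Y=1: P(Y=1) = 9/16, P(X|Y=1) = (5/18, 1/9, 11/18) → H(X|Y=1) = 1.2997
H(X|Y) = (7/16)·1.5306 + (9/16)·1.2997 = 1.4007 bits

I(X;Y) = H(X) - H(X|Y) = 1.4276 - 1.4007 = 0.0269 bits

Cross-check via I(X;Y) = H(X) + H(Y) - H(X,Y): computing H(Y) from the column sums and H(X,Y) from the 6 cells in the same way gives H(Y) = 0.9887 bits and H(X,Y) = 2.3894 bits, so
I(X;Y) = 1.4276 + 0.9887 - 2.3894 = 0.0269 bits ✓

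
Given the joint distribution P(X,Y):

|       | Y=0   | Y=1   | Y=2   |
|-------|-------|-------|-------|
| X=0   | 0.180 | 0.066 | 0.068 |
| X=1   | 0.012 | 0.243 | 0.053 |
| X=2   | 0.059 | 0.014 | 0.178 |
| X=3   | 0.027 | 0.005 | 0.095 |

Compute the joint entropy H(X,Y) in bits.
3.0369 bits

H(X,Y) = -Σ_{x,y} P(x,y) log₂ P(x,y). Per-cell terms -P(x,y)·log₂P(x,y):
  X=0: 0.44531, 0.25881, 0.26373
  X=1: 0.07657, 0.49596, 0.22461
  X=2: 0.24091, 0.08622, 0.44323
  X=3: 0.14069, 0.03822, 0.32261
Sum of the 12 terms: H(X,Y) = 3.0369 bits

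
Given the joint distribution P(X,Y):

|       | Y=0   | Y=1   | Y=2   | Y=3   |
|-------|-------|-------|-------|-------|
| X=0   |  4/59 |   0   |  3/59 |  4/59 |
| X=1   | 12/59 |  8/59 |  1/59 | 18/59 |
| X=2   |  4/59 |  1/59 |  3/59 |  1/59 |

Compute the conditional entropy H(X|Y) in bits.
1.0690 bits

H(X|Y) = H(X,Y) - H(Y)

H(X,Y) = -Σ_{x,y} P(x,y) log₂ P(x,y). Per-cell terms -P(x,y)·log₂P(x,y):
  X=0: 0.263230, 0.000000, 0.218526, 0.263230
  X=1: 0.467325, 0.390867, 0.099706, 0.522524
  X=2: 0.263230, 0.099706, 0.218526, 0.099706
  (cells with P = 0 contribute 0)
Sum of the 12 terms: H(X,Y) = 2.90658 bits

Marginal of Y (column sums):
  P(Y=0) = 4/59 + 12/59 + 4/59 = 20/59
  P(Y=1) = 0 + 8/59 + 1/59 = 9/59
  P(Y=2) = 3/59 + 1/59 + 3/59 = 7/59
  P(Y=3) = 4/59 + 18/59 + 1/59 = 23/59
H(Y) = -[(20/59)·log₂(20/59) + (9/59)·log₂(9/59) + (7/59)·log₂(7/59) + (23/59)·log₂(23/59)]
  = 0.529056 + 0.413804 + 0.364865 + 0.529811 = 1.83754 bits

H(X|Y) = H(X,Y) - H(Y) = 2.90658 - 1.83754 = 1.0690 bits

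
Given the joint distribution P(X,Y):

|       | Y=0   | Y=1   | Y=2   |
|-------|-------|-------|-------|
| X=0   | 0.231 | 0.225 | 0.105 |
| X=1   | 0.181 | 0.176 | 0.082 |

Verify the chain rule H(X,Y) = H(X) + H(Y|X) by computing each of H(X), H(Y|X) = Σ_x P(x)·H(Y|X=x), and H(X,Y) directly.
H(X) = 0.9892 bits, H(Y|X) = 1.5080 bits, H(X,Y) = 2.4973 bits

Marginal of X (row sums):
  P(X=0) = 0.231 + 0.225 + 0.105 = 0.561
  P(X=1) = 0.181 + 0.176 + 0.082 = 0.439
H(X) = -[0.561·log₂(0.561) + 0.439·log₂(0.439)]
  = 0.46783 + 0.52140 = 0.9892 bits

H(Y|X) = Σ_x P(x)·H(Y|X=x):
  X=0: P(X=0) = 0.561, P(Y|X=0) = (7/17, 75/187, 35/187) → H(Y|X=0) = 1.50824
  X=1: P(X=1) = 0.439, P(Y|X=1) = (181/439, 176/439, 82/439) → H(Y|X=1) = 1.50780
H(Y|X) = 0.561·1.50824 + 0.439·1.50780 = 1.5080 bits

H(X,Y) = -Σ_{x,y} P(x,y) log₂ P(x,y). Per-cell terms -P(x,y)·log₂P(x,y):
  X=0: 0.48834, 0.48420, 0.34141
  X=1: 0.44633, 0.44112, 0.29588
Sum of the 6 terms: H(X,Y) = 2.4973 bits

Chain rule check:
  H(X) + H(Y|X) = 0.9892 + 1.5080 = 2.4972 bits
  H(X,Y) = 2.4973 bits
✓ Chain rule verified (Δ = 0.0001 is 4-dp rounding noise: each of the three values was rounded independently).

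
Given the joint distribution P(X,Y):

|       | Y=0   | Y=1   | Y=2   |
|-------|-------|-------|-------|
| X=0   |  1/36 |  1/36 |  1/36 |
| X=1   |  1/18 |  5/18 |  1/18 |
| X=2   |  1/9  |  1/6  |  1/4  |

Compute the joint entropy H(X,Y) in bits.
2.6905 bits

H(X,Y) = -Σ_{x,y} P(x,y) log₂ P(x,y). Per-cell terms -P(x,y)·log₂P(x,y):
  X=0: 0.1436, 0.1436, 0.1436
  X=1: 0.2317, 0.5133, 0.2317
  X=2: 0.3522, 0.4308, 0.5000
Sum of the 9 terms: H(X,Y) = 2.6905 bits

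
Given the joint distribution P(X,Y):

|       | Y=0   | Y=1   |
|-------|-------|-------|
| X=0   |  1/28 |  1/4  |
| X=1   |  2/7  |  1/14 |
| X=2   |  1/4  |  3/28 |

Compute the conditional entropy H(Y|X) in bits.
0.7279 bits

H(Y|X) = H(X,Y) - H(X)

H(X,Y) = -Σ_{x,y} P(x,y) log₂ P(x,y). Per-cell terms -P(x,y)·log₂P(x,y):
  X=0: 0.17169, 0.50000
  X=1: 0.51639, 0.27195
  X=2: 0.50000, 0.34526
Sum of the 6 terms: H(X,Y) = 2.3053 bits

Marginal of X (row sums):
  P(X=0) = 1/28 + 1/4 = 2/7
  P(X=1) = 2/7 + 1/14 = 5/14
  P(X=2) = 1/4 + 3/28 = 5/14
H(X) = -[(2/7)·log₂(2/7) + (5/14)·log₂(5/14) + (5/14)·log₂(5/14)]
  = 0.51639 + 0.53051 + 0.53051 = 1.5774 bits

H(Y|X) = H(X,Y) - H(X) = 2.3053 - 1.5774 = 0.7279 bits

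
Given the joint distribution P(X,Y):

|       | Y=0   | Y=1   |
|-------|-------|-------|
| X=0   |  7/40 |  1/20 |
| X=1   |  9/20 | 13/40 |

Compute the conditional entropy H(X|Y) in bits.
0.7471 bits

H(X|Y) = H(X,Y) - H(Y)

H(X,Y) = -Σ_{x,y} P(x,y) log₂ P(x,y). Per-cell terms -P(x,y)·log₂P(x,y):
  X=0: 0.44005, 0.21610
  X=1: 0.51840, 0.52698
Sum of the 4 terms: H(X,Y) = 1.7015 bits

Marginal of Y (column sums):
  P(Y=0) = 7/40 + 9/20 = 5/8
  P(Y=1) = 1/20 + 13/40 = 3/8
H(Y) = -[(5/8)·log₂(5/8) + (3/8)·log₂(3/8)]
  = 0.42379 + 0.53064 = 0.9544 bits

H(X|Y) = H(X,Y) - H(Y) = 1.7015 - 0.9544 = 0.7471 bits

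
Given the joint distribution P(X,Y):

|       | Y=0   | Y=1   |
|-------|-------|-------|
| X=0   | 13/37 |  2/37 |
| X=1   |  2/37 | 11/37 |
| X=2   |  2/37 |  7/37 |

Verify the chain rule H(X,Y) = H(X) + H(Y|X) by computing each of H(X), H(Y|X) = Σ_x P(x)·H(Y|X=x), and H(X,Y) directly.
H(X) = 1.5544 bits, H(Y|X) = 0.6332 bits, H(X,Y) = 2.1875 bits

Marginal of X (row sums):
  P(X=0) = 13/37 + 2/37 = 15/37
  P(X=1) = 2/37 + 11/37 = 13/37
  P(X=2) = 2/37 + 7/37 = 9/37
H(X) = -[(15/37)·log₂(15/37) + (13/37)·log₂(13/37) + (9/37)·log₂(9/37)]
  = 0.5281 + 0.5302 + 0.4961 = 1.5544 bits

H(Y|X) = Σ_x P(x)·H(Y|X=x):
  X=0: P(X=0) = 15/37, P(Y|X=0) = (13/15, 2/15) → H(Y|X=0) = 0.5665
  X=1: P(X=1) = 13/37, P(Y|X=1) = (2/13, 11/13) → H(Y|X=1) = 0.6194
  X=2: P(X=2) = 9/37, P(Y|X=2) = (2/9, 7/9) → H(Y|X=2) = 0.7642
H(Y|X) = (15/37)·0.5665 + (13/37)·0.6194 + (9/37)·0.7642 = 0.6332 bits

H(X,Y) = -Σ_{x,y} P(x,y) log₂ P(x,y). Per-cell terms -P(x,y)·log₂P(x,y):
  X=0: 0.5302, 0.2275
  X=1: 0.2275, 0.5203
  X=2: 0.2275, 0.4545
Sum of the 6 terms: H(X,Y) = 2.1875 bits

Chain rule check:
  H(X) + H(Y|X) = 1.5544 + 0.6332 = 2.1876 bits
  H(X,Y) = 2.1875 bits
✓ Chain rule verified (Δ = 0.0001 is 4-dp rounding noise: each of the three values was rounded independently).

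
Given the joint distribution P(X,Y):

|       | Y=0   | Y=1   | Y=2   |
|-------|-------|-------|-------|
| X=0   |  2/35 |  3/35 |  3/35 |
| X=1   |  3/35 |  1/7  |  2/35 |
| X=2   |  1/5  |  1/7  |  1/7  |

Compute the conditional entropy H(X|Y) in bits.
1.4743 bits

H(X|Y) = H(X,Y) - H(Y)

H(X,Y) = -Σ_{x,y} P(x,y) log₂ P(x,y). Per-cell terms -P(x,y)·log₂P(x,y):
  X=0: 0.23596, 0.30380, 0.30380
  X=1: 0.30380, 0.40105, 0.23596
  X=2: 0.46439, 0.40105, 0.40105
Sum of the 9 terms: H(X,Y) = 3.0509 bits

Marginal of Y (column sums):
  P(Y=0) = 2/35 + 3/35 + 1/5 = 12/35
  P(Y=1) = 3/35 + 1/7 + 1/7 = 13/35
  P(Y=2) = 3/35 + 2/35 + 1/7 = 2/7
H(Y) = -[(12/35)·log₂(12/35) + (13/35)·log₂(13/35) + (2/7)·log₂(2/7)]
  = 0.52948 + 0.53071 + 0.51639 = 1.5766 bits

H(X|Y) = H(X,Y) - H(Y) = 3.0509 - 1.5766 = 1.4743 bits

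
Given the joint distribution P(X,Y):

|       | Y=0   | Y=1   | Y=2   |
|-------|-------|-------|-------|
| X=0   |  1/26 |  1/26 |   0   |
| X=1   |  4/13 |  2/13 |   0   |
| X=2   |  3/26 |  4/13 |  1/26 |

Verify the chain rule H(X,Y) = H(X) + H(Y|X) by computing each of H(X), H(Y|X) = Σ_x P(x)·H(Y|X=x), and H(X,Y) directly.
H(X) = 1.3143 bits, H(Y|X) = 1.0494 bits, H(X,Y) = 2.3637 bits

Marginal of X (row sums):
  P(X=0) = 1/26 + 1/26 + 0 = 1/13
  P(X=1) = 4/13 + 2/13 + 0 = 6/13
  P(X=2) = 3/26 + 4/13 + 1/26 = 6/13
H(X) = -[(1/13)·log₂(1/13) + (6/13)·log₂(6/13) + (6/13)·log₂(6/13)]
  = 0.28465 + 0.51484 + 0.51484 = 1.3143 bits

H(Y|X) = Σ_x P(x)·H(Y|X=x):
  X=0: P(X=0) = 1/13, P(Y|X=0) = (1/2, 1/2, 0) → H(Y|X=0) = 1.00000
  X=1: P(X=1) = 6/13, P(Y|X=1) = (2/3, 1/3, 0) → H(Y|X=1) = 0.91830
  X=2: P(X=2) = 6/13, P(Y|X=2) = (1/4, 2/3, 1/12) → H(Y|X=2) = 1.18872
H(Y|X) = (1/13)·1.00000 + (6/13)·0.91830 + (6/13)·1.18872 = 1.0494 bits

H(X,Y) = -Σ_{x,y} P(x,y) log₂ P(x,y). Per-cell terms -P(x,y)·log₂P(x,y):
  X=0: 0.18079, 0.18079, 0.00000
  X=1: 0.52321, 0.41545, 0.00000
  X=2: 0.35948, 0.52321, 0.18079
  (cells with P = 0 contribute 0)
Sum of the 9 terms: H(X,Y) = 2.3637 bits

Chain rule check:
  H(X) + H(Y|X) = 1.3143 + 1.0494 = 2.3637 bits
  H(X,Y) = 2.3637 bits
✓ Chain rule verified.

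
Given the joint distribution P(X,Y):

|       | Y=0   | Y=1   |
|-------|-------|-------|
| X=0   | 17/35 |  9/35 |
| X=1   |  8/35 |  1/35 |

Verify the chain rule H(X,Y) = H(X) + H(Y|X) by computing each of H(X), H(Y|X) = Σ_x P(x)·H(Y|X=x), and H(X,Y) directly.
H(X) = 0.8224 bits, H(Y|X) = 0.8207 bits, H(X,Y) = 1.6431 bits

Marginal of X (row sums):
  P(X=0) = 17/35 + 9/35 = 26/35
  P(X=1) = 8/35 + 1/35 = 9/35
H(X) = -[(26/35)·log₂(26/35) + (9/35)·log₂(9/35)]
  = 0.3186 + 0.5038 = 0.8224 bits

H(Y|X) = Σ_x P(x)·H(Y|X=x):
  X=0: P(X=0) = 26/35, P(Y|X=0) = (17/26, 9/26) → H(Y|X=0) = 0.9306
  X=1: P(X=1) = 9/35, P(Y|X=1) = (8/9, 1/9) → H(Y|X=1) = 0.5033
H(Y|X) = (26/35)·0.9306 + (9/35)·0.5033 = 0.8207 bits

H(X,Y) = -Σ_{x,y} P(x,y) log₂ P(x,y). Per-cell terms -P(x,y)·log₂P(x,y):
  X=0: 0.5060, 0.5038
  X=1: 0.4867, 0.1466
Sum of the 4 terms: H(X,Y) = 1.6431 bits

Chain rule check:
  H(X) + H(Y|X) = 0.8224 + 0.8207 = 1.6431 bits
  H(X,Y) = 1.6431 bits
✓ Chain rule verified.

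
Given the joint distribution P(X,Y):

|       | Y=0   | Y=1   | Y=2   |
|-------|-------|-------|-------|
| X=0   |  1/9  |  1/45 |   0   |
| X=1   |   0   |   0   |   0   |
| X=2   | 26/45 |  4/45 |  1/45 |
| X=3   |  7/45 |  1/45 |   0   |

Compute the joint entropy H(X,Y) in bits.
1.9036 bits

H(X,Y) = -Σ_{x,y} P(x,y) log₂ P(x,y). Per-cell terms -P(x,y)·log₂P(x,y):
  X=0: 0.35221, 0.12204, 0.00000
  X=1: 0.00000, 0.00000, 0.00000
  X=2: 0.45726, 0.31039, 0.12204
  X=3: 0.41759, 0.12204, 0.00000
  (cells with P = 0 contribute 0)
Sum of the 12 terms: H(X,Y) = 1.9036 bits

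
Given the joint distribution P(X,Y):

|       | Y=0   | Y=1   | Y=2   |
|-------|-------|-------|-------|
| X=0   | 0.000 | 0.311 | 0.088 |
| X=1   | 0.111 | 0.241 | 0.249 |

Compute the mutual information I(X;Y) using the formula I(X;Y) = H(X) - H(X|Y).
0.1456 bits

I(X;Y) = H(X) - H(X|Y)

Marginal of X (row sums):
  P(X=0) = 0.000 + 0.311 + 0.088 = 0.399
  P(X=1) = 0.111 + 0.241 + 0.249 = 0.601
H(X) = -[0.399·log₂(0.399) + 0.601·log₂(0.601)]
  = 0.5289 + 0.4415 = 0.9704 bits

Marginal of Y (column sums):
  P(Y=0) = 0.000 + 0.111 = 0.111
  P(Y=1) = 0.311 + 0.241 = 0.552
  P(Y=2) = 0.088 + 0.249 = 0.337
H(X|Y) = Σ_y P(y)·H(X|Y=y):
  Y=0: P(Y=0) = 0.111, P(X|Y=0) = (0, 1) → H(X|Y=0) = 0.0000
  Y=1: P(Y=1) = 0.552, P(X|Y=1) = (311/552, 241/552) → H(X|Y=1) = 0.9884
  Y=2: P(Y=2) = 0.337, P(X|Y=2) = (88/337, 249/337) → H(X|Y=2) = 0.8284
H(X|Y) = 0.111·0.0000 + 0.552·0.9884 + 0.337·0.8284 = 0.8248 bits

I(X;Y) = H(X) - H(X|Y) = 0.9704 - 0.8248 = 0.1456 bits

Cross-check via I(X;Y) = H(X) + H(Y) - H(X,Y): computing H(Y) from the column sums and H(X,Y) from the 6 cells in the same way gives H(Y) = 1.3540 bits and H(X,Y) = 2.1788 bits, so
I(X;Y) = 0.9704 + 1.3540 - 2.1788 = 0.1456 bits ✓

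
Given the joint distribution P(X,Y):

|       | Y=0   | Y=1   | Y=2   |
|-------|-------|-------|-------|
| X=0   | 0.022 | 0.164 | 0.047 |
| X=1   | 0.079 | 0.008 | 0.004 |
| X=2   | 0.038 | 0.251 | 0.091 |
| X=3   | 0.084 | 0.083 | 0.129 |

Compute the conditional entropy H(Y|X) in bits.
1.2523 bits

H(Y|X) = H(X,Y) - H(X)

H(X,Y) = -Σ_{x,y} P(x,y) log₂ P(x,y). Per-cell terms -P(x,y)·log₂P(x,y):
  X=0: 0.12114, 0.42775, 0.20733
  X=1: 0.28930, 0.05573, 0.03186
  X=2: 0.17928, 0.50055, 0.31468
  X=3: 0.30017, 0.29803, 0.38114
Sum of the 12 terms: H(X,Y) = 3.1070 bits

Marginal of X (row sums):
  P(X=0) = 0.022 + 0.164 + 0.047 = 0.233
  P(X=1) = 0.079 + 0.008 + 0.004 = 0.091
  P(X=2) = 0.038 + 0.251 + 0.091 = 0.380
  P(X=3) = 0.084 + 0.083 + 0.129 = 0.296
H(X) = -[0.233·log₂(0.233) + 0.091·log₂(0.091) + 0.380·log₂(0.380) + 0.296·log₂(0.296)]
  = 0.48967 + 0.31468 + 0.53045 + 0.51987 = 1.8547 bits

H(Y|X) = H(X,Y) - H(X) = 3.1070 - 1.8547 = 1.2523 bits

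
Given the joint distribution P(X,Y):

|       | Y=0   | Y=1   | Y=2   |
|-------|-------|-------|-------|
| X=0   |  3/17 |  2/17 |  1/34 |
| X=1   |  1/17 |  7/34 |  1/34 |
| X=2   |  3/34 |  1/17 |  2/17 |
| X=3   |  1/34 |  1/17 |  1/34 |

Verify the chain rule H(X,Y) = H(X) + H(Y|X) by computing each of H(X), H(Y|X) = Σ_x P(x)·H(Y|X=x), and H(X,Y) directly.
H(X) = 1.9168 bits, H(Y|X) = 1.3496 bits, H(X,Y) = 3.2664 bits

Marginal of X (row sums):
  P(X=0) = 3/17 + 2/17 + 1/34 = 11/34
  P(X=1) = 1/17 + 7/34 + 1/34 = 5/17
  P(X=2) = 3/34 + 1/17 + 2/17 = 9/34
  P(X=3) = 1/34 + 1/17 + 1/34 = 2/17
H(X) = -[(11/34)·log₂(11/34) + (5/17)·log₂(5/17) + (9/34)·log₂(9/34) + (2/17)·log₂(2/17)]
  = 0.52672 + 0.51927 + 0.50758 + 0.36323 = 1.9168 bits

H(Y|X) = Σ_x P(x)·H(Y|X=x):
  X=0: P(X=0) = 11/34, P(Y|X=0) = (6/11, 4/11, 1/11) → H(Y|X=0) = 1.32218
  X=1: P(X=1) = 5/17, P(Y|X=1) = (1/5, 7/10, 1/10) → H(Y|X=1) = 1.15678
  X=2: P(X=2) = 9/34, P(Y|X=2) = (1/3, 2/9, 4/9) → H(Y|X=2) = 1.53049
  X=3: P(X=3) = 2/17, P(Y|X=3) = (1/4, 1/2, 1/4) → H(Y|X=3) = 1.50000
H(Y|X) = (11/34)·1.32218 + (5/17)·1.15678 + (9/34)·1.53049 + (2/17)·1.50000 = 1.3496 bits

H(X,Y) = -Σ_{x,y} P(x,y) log₂ P(x,y). Per-cell terms -P(x,y)·log₂P(x,y):
  X=0: 0.44162, 0.36323, 0.14963
  X=1: 0.24044, 0.46943, 0.14963
  X=2: 0.30904, 0.24044, 0.36323
  X=3: 0.14963, 0.24044, 0.14963
Sum of the 12 terms: H(X,Y) = 3.2664 bits

Chain rule check:
  H(X) + H(Y|X) = 1.9168 + 1.3496 = 3.2664 bits
  H(X,Y) = 3.2664 bits
✓ Chain rule verified.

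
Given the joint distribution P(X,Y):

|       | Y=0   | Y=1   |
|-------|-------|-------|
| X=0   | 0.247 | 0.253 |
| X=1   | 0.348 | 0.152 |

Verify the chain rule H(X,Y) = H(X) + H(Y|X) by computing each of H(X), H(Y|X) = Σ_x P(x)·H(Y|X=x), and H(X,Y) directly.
H(X) = 1.0000 bits, H(Y|X) = 0.9430 bits, H(X,Y) = 1.9430 bits

Marginal of X (row sums):
  P(X=0) = 0.247 + 0.253 = 0.500
  P(X=1) = 0.348 + 0.152 = 0.500
H(X) = -[0.500·log₂(0.500) + 0.500·log₂(0.500)]
  = 0.50000 + 0.50000 = 1.0000 bits

H(Y|X) = Σ_x P(x)·H(Y|X=x):
  X=0: P(X=0) = 0.500, P(Y|X=0) = (247/500, 253/500) → H(Y|X=0) = 0.99990
  X=1: P(X=1) = 0.500, P(Y|X=1) = (87/125, 38/125) → H(Y|X=1) = 0.88613
H(Y|X) = 0.500·0.99990 + 0.500·0.88613 = 0.9430 bits

H(X,Y) = -Σ_{x,y} P(x,y) log₂ P(x,y). Per-cell terms -P(x,y)·log₂P(x,y):
  X=0: 0.49830, 0.50165
  X=1: 0.52995, 0.41311
Sum of the 4 terms: H(X,Y) = 1.9430 bits

Chain rule check:
  H(X) + H(Y|X) = 1.0000 + 0.9430 = 1.9430 bits
  H(X,Y) = 1.9430 bits
✓ Chain rule verified.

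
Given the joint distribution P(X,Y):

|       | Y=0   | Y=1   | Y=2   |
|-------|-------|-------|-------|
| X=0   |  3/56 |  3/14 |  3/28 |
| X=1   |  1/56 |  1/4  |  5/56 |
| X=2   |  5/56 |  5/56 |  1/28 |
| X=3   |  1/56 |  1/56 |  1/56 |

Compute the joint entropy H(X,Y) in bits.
3.0678 bits

H(X,Y) = -Σ_{x,y} P(x,y) log₂ P(x,y). Per-cell terms -P(x,y)·log₂P(x,y):
  X=0: 0.2262, 0.4762, 0.3453
  X=1: 0.1037, 0.5000, 0.3112
  X=2: 0.3112, 0.3112, 0.1717
  X=3: 0.1037, 0.1037, 0.1037
Sum of the 12 terms: H(X,Y) = 3.0678 bits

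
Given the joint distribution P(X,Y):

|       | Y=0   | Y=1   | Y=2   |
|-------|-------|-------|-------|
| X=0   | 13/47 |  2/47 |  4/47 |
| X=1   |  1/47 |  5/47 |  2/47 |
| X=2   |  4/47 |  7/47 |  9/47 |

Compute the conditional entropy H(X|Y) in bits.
1.2568 bits

H(X|Y) = H(X,Y) - H(Y)

H(X,Y) = -Σ_{x,y} P(x,y) log₂ P(x,y). Per-cell terms -P(x,y)·log₂P(x,y):
  X=0: 0.51285, 0.19381, 0.30252
  X=1: 0.11818, 0.34390, 0.19381
  X=2: 0.30252, 0.40916, 0.45664
Sum of the 9 terms: H(X,Y) = 2.8334 bits

Marginal of Y (column sums):
  P(Y=0) = 13/47 + 1/47 + 4/47 = 18/47
  P(Y=1) = 2/47 + 5/47 + 7/47 = 14/47
  P(Y=2) = 4/47 + 2/47 + 9/47 = 15/47
H(Y) = -[(18/47)·log₂(18/47) + (14/47)·log₂(14/47) + (15/47)·log₂(15/47)]
  = 0.53030 + 0.52045 + 0.52586 = 1.5766 bits

H(X|Y) = H(X,Y) - H(Y) = 2.8334 - 1.5766 = 1.2568 bits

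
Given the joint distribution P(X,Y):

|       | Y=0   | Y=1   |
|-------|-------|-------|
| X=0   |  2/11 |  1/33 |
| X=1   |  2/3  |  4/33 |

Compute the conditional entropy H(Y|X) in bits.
0.6135 bits

H(Y|X) = H(X,Y) - H(X)

H(X,Y) = -Σ_{x,y} P(x,y) log₂ P(x,y). Per-cell terms -P(x,y)·log₂P(x,y):
  X=0: 0.44717, 0.15286
  X=1: 0.38998, 0.36902
Sum of the 4 terms: H(X,Y) = 1.3590 bits

Marginal of X (row sums):
  P(X=0) = 2/11 + 1/33 = 7/33
  P(X=1) = 2/3 + 4/33 = 26/33
H(X) = -[(7/33)·log₂(7/33) + (26/33)·log₂(26/33)]
  = 0.47452 + 0.27099 = 0.7455 bits

H(Y|X) = H(X,Y) - H(X) = 1.3590 - 0.7455 = 0.6135 bits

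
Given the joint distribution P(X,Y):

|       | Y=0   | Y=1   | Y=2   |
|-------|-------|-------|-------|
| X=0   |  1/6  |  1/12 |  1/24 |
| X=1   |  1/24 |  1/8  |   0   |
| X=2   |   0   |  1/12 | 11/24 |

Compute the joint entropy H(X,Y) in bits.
2.3013 bits

H(X,Y) = -Σ_{x,y} P(x,y) log₂ P(x,y). Per-cell terms -P(x,y)·log₂P(x,y):
  X=0: 0.43083, 0.29875, 0.19104
  X=1: 0.19104, 0.37500, 0.00000
  X=2: 0.00000, 0.29875, 0.51587
  (cells with P = 0 contribute 0)
Sum of the 9 terms: H(X,Y) = 2.3013 bits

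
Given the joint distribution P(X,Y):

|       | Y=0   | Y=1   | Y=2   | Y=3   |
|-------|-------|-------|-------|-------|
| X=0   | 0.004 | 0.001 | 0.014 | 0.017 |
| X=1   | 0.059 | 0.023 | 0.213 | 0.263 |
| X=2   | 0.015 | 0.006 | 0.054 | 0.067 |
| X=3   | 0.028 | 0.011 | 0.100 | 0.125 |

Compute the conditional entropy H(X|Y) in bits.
1.5493 bits

H(X|Y) = H(X,Y) - H(Y)

H(X,Y) = -Σ_{x,y} P(x,y) log₂ P(x,y). Per-cell terms -P(x,y)·log₂P(x,y):
  X=0: 0.03186, 0.00997, 0.08622, 0.09993
  X=1: 0.24091, 0.12517, 0.47522, 0.50677
  X=2: 0.09088, 0.04428, 0.22739, 0.26128
  X=3: 0.14444, 0.07157, 0.33219, 0.37500
Sum of the 16 terms: H(X,Y) = 3.1231 bits

Marginal of Y (column sums):
  P(Y=0) = 0.004 + 0.059 + 0.015 + 0.028 = 0.106
  P(Y=1) = 0.001 + 0.023 + 0.006 + 0.011 = 0.041
  P(Y=2) = 0.014 + 0.213 + 0.054 + 0.100 = 0.381
  P(Y=3) = 0.017 + 0.263 + 0.067 + 0.125 = 0.472
H(Y) = -[0.106·log₂(0.106) + 0.041·log₂(0.041) + 0.381·log₂(0.381) + 0.472·log₂(0.472)]
  = 0.34321 + 0.18894 + 0.53040 + 0.51124 = 1.5738 bits

H(X|Y) = H(X,Y) - H(Y) = 3.1231 - 1.5738 = 1.5493 bits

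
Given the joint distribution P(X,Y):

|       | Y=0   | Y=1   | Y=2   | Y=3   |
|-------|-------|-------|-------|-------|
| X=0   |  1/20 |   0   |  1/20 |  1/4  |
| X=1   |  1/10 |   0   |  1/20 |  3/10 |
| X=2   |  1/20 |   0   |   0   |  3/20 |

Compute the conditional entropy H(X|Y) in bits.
1.4714 bits

H(X|Y) = H(X,Y) - H(Y)

H(X,Y) = -Σ_{x,y} P(x,y) log₂ P(x,y). Per-cell terms -P(x,y)·log₂P(x,y):
  X=0: 0.2161, 0.0000, 0.2161, 0.5000
  X=1: 0.3322, 0.0000, 0.2161, 0.5211
  X=2: 0.2161, 0.0000, 0.0000, 0.4105
  (cells with P = 0 contribute 0)
Sum of the 12 terms: H(X,Y) = 2.6282 bits

Marginal of Y (column sums):
  P(Y=0) = 1/20 + 1/10 + 1/20 = 1/5
  P(Y=1) = 0 + 0 + 0 = 0
  P(Y=2) = 1/20 + 1/20 + 0 = 1/10
  P(Y=3) = 1/4 + 3/10 + 3/20 = 7/10
H(Y) = -[(1/5)·log₂(1/5) + (1/10)·log₂(1/10) + (7/10)·log₂(7/10)]   (outcomes with P = 0 contribute 0)
  = 0.4644 + 0.3322 + 0.3602 = 1.1568 bits

H(X|Y) = H(X,Y) - H(Y) = 2.6282 - 1.1568 = 1.4714 bits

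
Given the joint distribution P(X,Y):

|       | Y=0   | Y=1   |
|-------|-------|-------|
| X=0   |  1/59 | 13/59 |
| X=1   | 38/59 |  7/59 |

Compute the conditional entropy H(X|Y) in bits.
0.4304 bits

H(X|Y) = H(X,Y) - H(Y)

H(X,Y) = -Σ_{x,y} P(x,y) log₂ P(x,y). Per-cell terms -P(x,y)·log₂P(x,y):
  X=0: 0.099706, 0.480824
  X=1: 0.408800, 0.364865
Sum of the 4 terms: H(X,Y) = 1.354195 bits

Marginal of Y (column sums):
  P(Y=0) = 1/59 + 38/59 = 39/59
  P(Y=1) = 13/59 + 7/59 = 20/59
H(Y) = -[(39/59)·log₂(39/59) + (20/59)·log₂(20/59)]
  = 0.394786 + 0.529056 = 0.923842 bits

H(X|Y) = H(X,Y) - H(Y) = 1.354195 - 0.923842 = 0.4304 bits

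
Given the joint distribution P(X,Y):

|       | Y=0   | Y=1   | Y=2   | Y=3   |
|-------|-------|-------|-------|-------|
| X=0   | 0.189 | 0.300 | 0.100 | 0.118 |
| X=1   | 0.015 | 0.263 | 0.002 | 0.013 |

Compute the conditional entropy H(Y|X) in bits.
1.4958 bits

H(Y|X) = H(X,Y) - H(X)

H(X,Y) = -Σ_{x,y} P(x,y) log₂ P(x,y). Per-cell terms -P(x,y)·log₂P(x,y):
  X=0: 0.4543, 0.5211, 0.3322, 0.3638
  X=1: 0.0909, 0.5068, 0.0179, 0.0814
Sum of the 8 terms: H(X,Y) = 2.3684 bits

Marginal of X (row sums):
  P(X=0) = 0.189 + 0.300 + 0.100 + 0.118 = 0.707
  P(X=1) = 0.015 + 0.263 + 0.002 + 0.013 = 0.293
H(X) = -[0.707·log₂(0.707) + 0.293·log₂(0.293)]
  = 0.3537 + 0.5189 = 0.8726 bits

H(Y|X) = H(X,Y) - H(X) = 2.3684 - 0.8726 = 1.4958 bits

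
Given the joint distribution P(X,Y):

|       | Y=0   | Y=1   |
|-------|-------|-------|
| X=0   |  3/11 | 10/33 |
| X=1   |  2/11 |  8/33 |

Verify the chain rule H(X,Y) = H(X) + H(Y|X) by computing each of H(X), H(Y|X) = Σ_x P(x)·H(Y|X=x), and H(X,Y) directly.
H(X) = 0.9834 bits, H(Y|X) = 0.9926 bits, H(X,Y) = 1.9760 bits

Marginal of X (row sums):
  P(X=0) = 3/11 + 10/33 = 19/33
  P(X=1) = 2/11 + 8/33 = 14/33
H(X) = -[(19/33)·log₂(19/33) + (14/33)·log₂(14/33)]
  = 0.4586 + 0.5248 = 0.9834 bits

H(Y|X) = Σ_x P(x)·H(Y|X=x):
  X=0: P(X=0) = 19/33, P(Y|X=0) = (9/19, 10/19) → H(Y|X=0) = 0.9980
  X=1: P(X=1) = 14/33, P(Y|X=1) = (3/7, 4/7) → H(Y|X=1) = 0.9852
H(Y|X) = (19/33)·0.9980 + (14/33)·0.9852 = 0.9926 bits

H(X,Y) = -Σ_{x,y} P(x,y) log₂ P(x,y). Per-cell terms -P(x,y)·log₂P(x,y):
  X=0: 0.5112, 0.5220
  X=1: 0.4472, 0.4956
Sum of the 4 terms: H(X,Y) = 1.9760 bits

Chain rule check:
  H(X) + H(Y|X) = 0.9834 + 0.9926 = 1.9760 bits
  H(X,Y) = 1.9760 bits
✓ Chain rule verified.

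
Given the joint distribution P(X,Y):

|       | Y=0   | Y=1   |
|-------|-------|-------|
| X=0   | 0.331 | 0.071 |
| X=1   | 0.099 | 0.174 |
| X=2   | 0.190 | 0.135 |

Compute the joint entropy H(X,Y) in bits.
2.4134 bits

H(X,Y) = -Σ_{x,y} P(x,y) log₂ P(x,y). Per-cell terms -P(x,y)·log₂P(x,y):
  X=0: 0.5280, 0.2709
  X=1: 0.3303, 0.4390
  X=2: 0.4552, 0.3900
Sum of the 6 terms: H(X,Y) = 2.4134 bits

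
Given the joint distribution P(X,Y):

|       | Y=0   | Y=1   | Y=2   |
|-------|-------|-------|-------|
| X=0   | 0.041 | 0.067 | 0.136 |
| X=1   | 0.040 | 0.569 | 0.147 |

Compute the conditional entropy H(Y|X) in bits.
1.0953 bits

H(Y|X) = H(X,Y) - H(X)

H(X,Y) = -Σ_{x,y} P(x,y) log₂ P(x,y). Per-cell terms -P(x,y)·log₂P(x,y):
  X=0: 0.18894, 0.26128, 0.39145
  X=1: 0.18575, 0.46288, 0.40662
Sum of the 6 terms: H(X,Y) = 1.8969 bits

Marginal of X (row sums):
  P(X=0) = 0.041 + 0.067 + 0.136 = 0.244
  P(X=1) = 0.040 + 0.569 + 0.147 = 0.756
H(X) = -[0.244·log₂(0.244) + 0.756·log₂(0.756)]
  = 0.49655 + 0.30508 = 0.8016 bits

H(Y|X) = H(X,Y) - H(X) = 1.8969 - 0.8016 = 1.0953 bits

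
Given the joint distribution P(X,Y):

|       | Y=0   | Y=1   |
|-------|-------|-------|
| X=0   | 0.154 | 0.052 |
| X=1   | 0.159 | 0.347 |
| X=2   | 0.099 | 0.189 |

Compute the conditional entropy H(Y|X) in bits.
0.8897 bits

H(Y|X) = H(X,Y) - H(X)

H(X,Y) = -Σ_{x,y} P(x,y) log₂ P(x,y). Per-cell terms -P(x,y)·log₂P(x,y):
  X=0: 0.4156, 0.2218
  X=1: 0.4218, 0.5299
  X=2: 0.3303, 0.4543
Sum of the 6 terms: H(X,Y) = 2.3737 bits

Marginal of X (row sums):
  P(X=0) = 0.154 + 0.052 = 0.206
  P(X=1) = 0.159 + 0.347 = 0.506
  P(X=2) = 0.099 + 0.189 = 0.288
H(X) = -[0.206·log₂(0.206) + 0.506·log₂(0.506) + 0.288·log₂(0.288)]
  = 0.4695 + 0.4973 + 0.5172 = 1.4840 bits

H(Y|X) = H(X,Y) - H(X) = 2.3737 - 1.4840 = 0.8897 bits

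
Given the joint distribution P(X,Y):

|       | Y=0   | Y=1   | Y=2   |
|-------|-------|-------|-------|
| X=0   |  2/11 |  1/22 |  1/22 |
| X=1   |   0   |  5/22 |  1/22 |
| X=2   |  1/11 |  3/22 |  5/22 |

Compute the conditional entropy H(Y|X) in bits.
1.1938 bits

H(Y|X) = H(X,Y) - H(X)

H(X,Y) = -Σ_{x,y} P(x,y) log₂ P(x,y). Per-cell terms -P(x,y)·log₂P(x,y):
  X=0: 0.44717, 0.20270, 0.20270
  X=1: 0.00000, 0.48580, 0.20270
  X=2: 0.31449, 0.39197, 0.48580
  (cells with P = 0 contribute 0)
Sum of the 9 terms: H(X,Y) = 2.7333 bits

Marginal of X (row sums):
  P(X=0) = 2/11 + 1/22 + 1/22 = 3/11
  P(X=1) = 0 + 5/22 + 1/22 = 3/11
  P(X=2) = 1/11 + 3/22 + 5/22 = 5/11
H(X) = -[(3/11)·log₂(3/11) + (3/11)·log₂(3/11) + (5/11)·log₂(5/11)]
  = 0.51122 + 0.51122 + 0.51705 = 1.5395 bits

H(Y|X) = H(X,Y) - H(X) = 2.7333 - 1.5395 = 1.1938 bits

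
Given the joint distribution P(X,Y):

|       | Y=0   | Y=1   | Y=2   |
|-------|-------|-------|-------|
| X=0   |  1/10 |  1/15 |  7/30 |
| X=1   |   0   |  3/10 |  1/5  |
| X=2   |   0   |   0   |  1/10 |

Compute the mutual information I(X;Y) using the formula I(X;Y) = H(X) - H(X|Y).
0.3074 bits

I(X;Y) = H(X) - H(X|Y)

Marginal of X (row sums):
  P(X=0) = 1/10 + 1/15 + 7/30 = 2/5
  P(X=1) = 0 + 3/10 + 1/5 = 1/2
  P(X=2) = 0 + 0 + 1/10 = 1/10
H(X) = -[(2/5)·log₂(2/5) + (1/2)·log₂(1/2) + (1/10)·log₂(1/10)]
  = 0.5288 + 0.5000 + 0.3322 = 1.3610 bits

Marginal of Y (column sums):
  P(Y=0) = 1/10 + 0 + 0 = 1/10
  P(Y=1) = 1/15 + 3/10 + 0 = 11/30
  P(Y=2) = 7/30 + 1/5 + 1/10 = 8/15
H(X|Y) = Σ_y P(y)·H(X|Y=y):
  Y=0: P(Y=0) = 1/10, P(X|Y=0) = (1, 0, 0) → H(X|Y=0) = 0.0000
  Y=1: P(Y=1) = 11/30, P(X|Y=1) = (2/11, 9/11, 0) → H(X|Y=1) = 0.6840
  Y=2: P(Y=2) = 8/15, P(X|Y=2) = (7/16, 3/8, 3/16) → H(X|Y=2) = 1.5052
H(X|Y) = (1/10)·0.0000 + (11/30)·0.6840 + (8/15)·1.5052 = 1.0536 bits

I(X;Y) = H(X) - H(X|Y) = 1.3610 - 1.0536 = 0.3074 bits

Cross-check via I(X;Y) = H(X) + H(Y) - H(X,Y): computing H(Y) from the column sums and H(X,Y) from the 9 cells in the same way gives H(Y) = 1.3466 bits and H(X,Y) = 2.4002 bits, so
I(X;Y) = 1.3610 + 1.3466 - 2.4002 = 0.3074 bits ✓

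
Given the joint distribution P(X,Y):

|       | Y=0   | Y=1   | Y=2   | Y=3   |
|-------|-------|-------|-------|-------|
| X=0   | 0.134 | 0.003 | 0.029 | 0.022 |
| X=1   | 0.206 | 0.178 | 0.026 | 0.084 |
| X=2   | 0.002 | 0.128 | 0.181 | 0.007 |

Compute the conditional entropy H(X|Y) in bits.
1.0268 bits

H(X|Y) = H(X,Y) - H(Y)

H(X,Y) = -Σ_{x,y} P(x,y) log₂ P(x,y). Per-cell terms -P(x,y)·log₂P(x,y):
  X=0: 0.38856, 0.02514, 0.14813, 0.12114
  X=1: 0.46953, 0.44323, 0.13690, 0.30017
  X=2: 0.01793, 0.37962, 0.44633, 0.05011
Sum of the 12 terms: H(X,Y) = 2.9268 bits

Marginal of Y (column sums):
  P(Y=0) = 0.134 + 0.206 + 0.002 = 0.342
  P(Y=1) = 0.003 + 0.178 + 0.128 = 0.309
  P(Y=2) = 0.029 + 0.026 + 0.181 = 0.236
  P(Y=3) = 0.022 + 0.084 + 0.007 = 0.113
H(Y) = -[0.342·log₂(0.342) + 0.309·log₂(0.309) + 0.236·log₂(0.236) + 0.113·log₂(0.113)]
  = 0.52939 + 0.52355 + 0.49162 + 0.35545 = 1.9000 bits

H(X|Y) = H(X,Y) - H(Y) = 2.9268 - 1.9000 = 1.0268 bits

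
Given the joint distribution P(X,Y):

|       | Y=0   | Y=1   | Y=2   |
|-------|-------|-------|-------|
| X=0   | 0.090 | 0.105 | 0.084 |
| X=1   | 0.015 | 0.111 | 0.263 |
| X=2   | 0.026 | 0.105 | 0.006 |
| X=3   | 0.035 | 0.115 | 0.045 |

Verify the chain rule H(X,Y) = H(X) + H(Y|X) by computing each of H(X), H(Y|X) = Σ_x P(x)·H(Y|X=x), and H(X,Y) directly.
H(X) = 1.8965 bits, H(Y|X) = 1.2595 bits, H(X,Y) = 3.1559 bits

Marginal of X (row sums):
  P(X=0) = 0.090 + 0.105 + 0.084 = 0.279
  P(X=1) = 0.015 + 0.111 + 0.263 = 0.389
  P(X=2) = 0.026 + 0.105 + 0.006 = 0.137
  P(X=3) = 0.035 + 0.115 + 0.045 = 0.195
H(X) = -[0.279·log₂(0.279) + 0.389·log₂(0.389) + 0.137·log₂(0.137) + 0.195·log₂(0.195)]
  = 0.51382 + 0.52988 + 0.39288 + 0.45990 = 1.8965 bits

H(Y|X) = Σ_x P(x)·H(Y|X=x):
  X=0: P(X=0) = 0.279, P(Y|X=0) = (10/31, 35/93, 28/93) → H(Y|X=0) = 1.57854
  X=1: P(X=1) = 0.389, P(Y|X=1) = (15/389, 111/389, 263/389) → H(Y|X=1) = 1.07916
  X=2: P(X=2) = 0.137, P(Y|X=2) = (26/137, 105/137, 6/137) → H(Y|X=2) = 0.94681
  X=3: P(X=3) = 0.195, P(Y|X=3) = (7/39, 23/39, 3/13) → H(Y|X=3) = 1.38226
H(Y|X) = 0.279·1.57854 + 0.389·1.07916 + 0.137·0.94681 + 0.195·1.38226 = 1.2595 bits

H(X,Y) = -Σ_{x,y} P(x,y) log₂ P(x,y). Per-cell terms -P(x,y)·log₂P(x,y):
  X=0: 0.31265, 0.34141, 0.30017
  X=1: 0.09088, 0.35202, 0.50677
  X=2: 0.13690, 0.34141, 0.04428
  X=3: 0.16928, 0.35883, 0.20133
Sum of the 12 terms: H(X,Y) = 3.1559 bits

Chain rule check:
  H(X) + H(Y|X) = 1.8965 + 1.2595 = 3.1560 bits
  H(X,Y) = 3.1559 bits
✓ Chain rule verified (Δ = 0.0001 is 4-dp rounding noise: each of the three values was rounded independently).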